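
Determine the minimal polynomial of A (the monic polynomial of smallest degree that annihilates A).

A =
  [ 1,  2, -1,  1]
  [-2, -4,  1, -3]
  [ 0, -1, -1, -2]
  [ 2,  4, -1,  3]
x^4 + x^3

The characteristic polynomial is χ_A(x) = x^3*(x + 1), so the eigenvalues are known. The minimal polynomial is
  m_A(x) = Π_λ (x − λ)^{k_λ}
where k_λ is the size of the *largest* Jordan block for λ (equivalently, the smallest k with (A − λI)^k v = 0 for every generalised eigenvector v of λ).

  λ = -1: largest Jordan block has size 1, contributing (x + 1)
  λ = 0: largest Jordan block has size 3, contributing (x − 0)^3

So m_A(x) = x^3*(x + 1) = x^4 + x^3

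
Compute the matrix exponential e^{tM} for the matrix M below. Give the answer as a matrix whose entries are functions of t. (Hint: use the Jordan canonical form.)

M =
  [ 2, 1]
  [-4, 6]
e^{tM} =
  [-2*t*exp(4*t) + exp(4*t), t*exp(4*t)]
  [-4*t*exp(4*t), 2*t*exp(4*t) + exp(4*t)]

Strategy: write M = P · J · P⁻¹ where J is a Jordan canonical form, so e^{tM} = P · e^{tJ} · P⁻¹, and e^{tJ} can be computed block-by-block.

M has Jordan form
J =
  [4, 1]
  [0, 4]
(up to reordering of blocks).

Per-block formulas:
  For a 2×2 Jordan block J_2(4): exp(t · J_2(4)) = e^(4t)·(I + t·N), where N is the 2×2 nilpotent shift.

After assembling e^{tJ} and conjugating by P, we get:

e^{tM} =
  [-2*t*exp(4*t) + exp(4*t), t*exp(4*t)]
  [-4*t*exp(4*t), 2*t*exp(4*t) + exp(4*t)]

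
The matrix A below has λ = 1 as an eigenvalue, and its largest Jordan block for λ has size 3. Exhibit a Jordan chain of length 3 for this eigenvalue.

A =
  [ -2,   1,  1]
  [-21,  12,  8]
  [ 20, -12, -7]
A Jordan chain for λ = 1 of length 3:
v_1 = (8, -8, 32)ᵀ
v_2 = (-3, -21, 20)ᵀ
v_3 = (1, 0, 0)ᵀ

Let N = A − (1)·I. We want v_3 with N^3 v_3 = 0 but N^2 v_3 ≠ 0; then v_{j-1} := N · v_j for j = 3, …, 2.

Pick v_3 = (1, 0, 0)ᵀ.
Then v_2 = N · v_3 = (-3, -21, 20)ᵀ.
Then v_1 = N · v_2 = (8, -8, 32)ᵀ.

Sanity check: (A − (1)·I) v_1 = (0, 0, 0)ᵀ = 0. ✓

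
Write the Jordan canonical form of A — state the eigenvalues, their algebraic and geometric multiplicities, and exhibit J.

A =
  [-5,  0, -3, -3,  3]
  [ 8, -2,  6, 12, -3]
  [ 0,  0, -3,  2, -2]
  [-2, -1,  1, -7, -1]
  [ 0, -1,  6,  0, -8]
J_3(-5) ⊕ J_2(-5)

The characteristic polynomial is
  det(x·I − A) = x^5 + 25*x^4 + 250*x^3 + 1250*x^2 + 3125*x + 3125 = (x + 5)^5

Eigenvalues and multiplicities (the geometric multiplicity of λ is n − rank(A − λI), which equals the number of Jordan blocks for λ):
  λ = -5: algebraic multiplicity = 5, geometric multiplicity = 2

Determining the block sizes for each eigenvalue:
  λ = -5: with am = 5 and gm = 2, the partition is not yet determined (e.g. several partitions of 5 into 2 parts exist). Let N = A − (-5)·I. Computing rank(N^1) = 3, rank(N^2) = 1, rank(N^3) = 0; the number of blocks of size ≥ j is rank(N^{j−1}) − rank(N^j), giving [2, 2, 1]. So we have 1 block(s) of size 3, 1 block(s) of size 2 → block sizes [3, 2]

Assembling the blocks gives a Jordan form
J =
  [-5,  1,  0,  0,  0]
  [ 0, -5,  1,  0,  0]
  [ 0,  0, -5,  0,  0]
  [ 0,  0,  0, -5,  1]
  [ 0,  0,  0,  0, -5]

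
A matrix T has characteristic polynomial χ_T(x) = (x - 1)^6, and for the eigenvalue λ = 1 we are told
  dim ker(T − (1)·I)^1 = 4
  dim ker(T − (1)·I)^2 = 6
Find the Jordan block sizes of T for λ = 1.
Block sizes for λ = 1: [2, 2, 1, 1]

From the dimensions of kernels of powers, the number of Jordan blocks of size at least j is d_j − d_{j−1} where d_j = dim ker(N^j) (with d_0 = 0). Computing the differences gives [4, 2].
The number of blocks of size exactly k is (#blocks of size ≥ k) − (#blocks of size ≥ k + 1), so the partition is: 2 block(s) of size 1, 2 block(s) of size 2.
In nonincreasing order the block sizes are [2, 2, 1, 1].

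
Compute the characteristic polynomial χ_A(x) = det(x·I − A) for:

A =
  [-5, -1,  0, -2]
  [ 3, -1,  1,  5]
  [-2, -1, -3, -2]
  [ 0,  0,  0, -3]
x^4 + 12*x^3 + 54*x^2 + 108*x + 81

Expanding det(x·I − A) (e.g. by cofactor expansion or by noting that A is similar to its Jordan form J, which has the same characteristic polynomial as A) gives
  χ_A(x) = x^4 + 12*x^3 + 54*x^2 + 108*x + 81
which factors as (x + 3)^4. The eigenvalues (with algebraic multiplicities) are λ = -3 with multiplicity 4.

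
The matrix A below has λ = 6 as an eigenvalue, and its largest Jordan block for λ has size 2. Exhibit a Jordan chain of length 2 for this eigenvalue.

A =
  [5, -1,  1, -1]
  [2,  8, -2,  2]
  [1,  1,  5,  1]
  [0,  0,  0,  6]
A Jordan chain for λ = 6 of length 2:
v_1 = (-1, 2, 1, 0)ᵀ
v_2 = (1, 0, 0, 0)ᵀ

Let N = A − (6)·I. We want v_2 with N^2 v_2 = 0 but N^1 v_2 ≠ 0; then v_{j-1} := N · v_j for j = 2, …, 2.

Pick v_2 = (1, 0, 0, 0)ᵀ.
Then v_1 = N · v_2 = (-1, 2, 1, 0)ᵀ.

Sanity check: (A − (6)·I) v_1 = (0, 0, 0, 0)ᵀ = 0. ✓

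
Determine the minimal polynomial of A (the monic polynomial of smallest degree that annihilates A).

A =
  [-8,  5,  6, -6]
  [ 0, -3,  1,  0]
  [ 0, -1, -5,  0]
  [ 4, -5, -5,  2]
x^4 + 14*x^3 + 72*x^2 + 160*x + 128

The characteristic polynomial is χ_A(x) = (x + 2)*(x + 4)^3, so the eigenvalues are known. The minimal polynomial is
  m_A(x) = Π_λ (x − λ)^{k_λ}
where k_λ is the size of the *largest* Jordan block for λ (equivalently, the smallest k with (A − λI)^k v = 0 for every generalised eigenvector v of λ).

  λ = -4: largest Jordan block has size 3, contributing (x + 4)^3
  λ = -2: largest Jordan block has size 1, contributing (x + 2)

So m_A(x) = (x + 2)*(x + 4)^3 = x^4 + 14*x^3 + 72*x^2 + 160*x + 128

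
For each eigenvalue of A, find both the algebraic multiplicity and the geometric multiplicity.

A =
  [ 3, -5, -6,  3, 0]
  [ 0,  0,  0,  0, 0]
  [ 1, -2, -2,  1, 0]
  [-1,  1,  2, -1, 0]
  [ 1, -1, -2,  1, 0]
λ = 0: alg = 5, geom = 3

Step 1 — factor the characteristic polynomial to read off the algebraic multiplicities:
  χ_A(x) = x^5

Step 2 — compute geometric multiplicities via the rank-nullity identity g(λ) = n − rank(A − λI):
  rank(A − (0)·I) = 2, so dim ker(A − (0)·I) = n − 2 = 3

Summary:
  λ = 0: algebraic multiplicity = 5, geometric multiplicity = 3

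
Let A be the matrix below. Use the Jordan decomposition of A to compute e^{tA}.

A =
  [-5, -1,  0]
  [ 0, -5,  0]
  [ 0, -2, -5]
e^{tA} =
  [exp(-5*t), -t*exp(-5*t), 0]
  [0, exp(-5*t), 0]
  [0, -2*t*exp(-5*t), exp(-5*t)]

Strategy: write A = P · J · P⁻¹ where J is a Jordan canonical form, so e^{tA} = P · e^{tJ} · P⁻¹, and e^{tJ} can be computed block-by-block.

A has Jordan form
J =
  [-5,  1,  0]
  [ 0, -5,  0]
  [ 0,  0, -5]
(up to reordering of blocks).

Per-block formulas:
  For a 1×1 block at λ = -5: exp(t · [-5]) = [e^(-5t)].
  For a 2×2 Jordan block J_2(-5): exp(t · J_2(-5)) = e^(-5t)·(I + t·N), where N is the 2×2 nilpotent shift.

After assembling e^{tJ} and conjugating by P, we get:

e^{tA} =
  [exp(-5*t), -t*exp(-5*t), 0]
  [0, exp(-5*t), 0]
  [0, -2*t*exp(-5*t), exp(-5*t)]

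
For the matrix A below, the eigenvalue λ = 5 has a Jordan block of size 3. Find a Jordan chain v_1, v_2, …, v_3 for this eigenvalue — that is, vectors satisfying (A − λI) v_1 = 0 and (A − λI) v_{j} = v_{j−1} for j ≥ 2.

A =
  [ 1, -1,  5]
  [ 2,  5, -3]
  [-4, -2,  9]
A Jordan chain for λ = 5 of length 3:
v_1 = (-6, 4, -4)ᵀ
v_2 = (-4, 2, -4)ᵀ
v_3 = (1, 0, 0)ᵀ

Let N = A − (5)·I. We want v_3 with N^3 v_3 = 0 but N^2 v_3 ≠ 0; then v_{j-1} := N · v_j for j = 3, …, 2.

Pick v_3 = (1, 0, 0)ᵀ.
Then v_2 = N · v_3 = (-4, 2, -4)ᵀ.
Then v_1 = N · v_2 = (-6, 4, -4)ᵀ.

Sanity check: (A − (5)·I) v_1 = (0, 0, 0)ᵀ = 0. ✓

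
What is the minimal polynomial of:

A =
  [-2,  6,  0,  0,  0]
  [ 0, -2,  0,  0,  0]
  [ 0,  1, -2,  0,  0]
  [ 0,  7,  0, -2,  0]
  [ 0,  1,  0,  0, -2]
x^2 + 4*x + 4

The characteristic polynomial is χ_A(x) = (x + 2)^5, so the eigenvalues are known. The minimal polynomial is
  m_A(x) = Π_λ (x − λ)^{k_λ}
where k_λ is the size of the *largest* Jordan block for λ (equivalently, the smallest k with (A − λI)^k v = 0 for every generalised eigenvector v of λ).

  λ = -2: largest Jordan block has size 2, contributing (x + 2)^2

So m_A(x) = (x + 2)^2 = x^2 + 4*x + 4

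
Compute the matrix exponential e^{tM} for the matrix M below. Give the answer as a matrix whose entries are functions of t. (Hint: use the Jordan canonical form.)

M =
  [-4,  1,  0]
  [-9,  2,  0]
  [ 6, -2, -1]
e^{tM} =
  [-3*t*exp(-t) + exp(-t), t*exp(-t), 0]
  [-9*t*exp(-t), 3*t*exp(-t) + exp(-t), 0]
  [6*t*exp(-t), -2*t*exp(-t), exp(-t)]

Strategy: write M = P · J · P⁻¹ where J is a Jordan canonical form, so e^{tM} = P · e^{tJ} · P⁻¹, and e^{tJ} can be computed block-by-block.

M has Jordan form
J =
  [-1,  1,  0]
  [ 0, -1,  0]
  [ 0,  0, -1]
(up to reordering of blocks).

Per-block formulas:
  For a 1×1 block at λ = -1: exp(t · [-1]) = [e^(-1t)].
  For a 2×2 Jordan block J_2(-1): exp(t · J_2(-1)) = e^(-1t)·(I + t·N), where N is the 2×2 nilpotent shift.

After assembling e^{tJ} and conjugating by P, we get:

e^{tM} =
  [-3*t*exp(-t) + exp(-t), t*exp(-t), 0]
  [-9*t*exp(-t), 3*t*exp(-t) + exp(-t), 0]
  [6*t*exp(-t), -2*t*exp(-t), exp(-t)]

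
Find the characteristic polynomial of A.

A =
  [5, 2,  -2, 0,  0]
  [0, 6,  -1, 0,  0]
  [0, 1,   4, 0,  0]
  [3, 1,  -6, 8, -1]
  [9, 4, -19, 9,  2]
x^5 - 25*x^4 + 250*x^3 - 1250*x^2 + 3125*x - 3125

Expanding det(x·I − A) (e.g. by cofactor expansion or by noting that A is similar to its Jordan form J, which has the same characteristic polynomial as A) gives
  χ_A(x) = x^5 - 25*x^4 + 250*x^3 - 1250*x^2 + 3125*x - 3125
which factors as (x - 5)^5. The eigenvalues (with algebraic multiplicities) are λ = 5 with multiplicity 5.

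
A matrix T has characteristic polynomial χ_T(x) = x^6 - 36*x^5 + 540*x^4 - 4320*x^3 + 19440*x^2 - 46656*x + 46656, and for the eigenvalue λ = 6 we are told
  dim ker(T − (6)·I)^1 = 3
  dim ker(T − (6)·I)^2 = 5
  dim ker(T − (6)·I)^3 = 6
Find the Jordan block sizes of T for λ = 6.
Block sizes for λ = 6: [3, 2, 1]

From the dimensions of kernels of powers, the number of Jordan blocks of size at least j is d_j − d_{j−1} where d_j = dim ker(N^j) (with d_0 = 0). Computing the differences gives [3, 2, 1].
The number of blocks of size exactly k is (#blocks of size ≥ k) − (#blocks of size ≥ k + 1), so the partition is: 1 block(s) of size 1, 1 block(s) of size 2, 1 block(s) of size 3.
In nonincreasing order the block sizes are [3, 2, 1].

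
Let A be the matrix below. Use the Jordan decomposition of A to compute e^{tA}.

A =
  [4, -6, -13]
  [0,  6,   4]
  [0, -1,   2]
e^{tA} =
  [exp(4*t), t^2*exp(4*t)/2 - 6*t*exp(4*t), t^2*exp(4*t) - 13*t*exp(4*t)]
  [0, 2*t*exp(4*t) + exp(4*t), 4*t*exp(4*t)]
  [0, -t*exp(4*t), -2*t*exp(4*t) + exp(4*t)]

Strategy: write A = P · J · P⁻¹ where J is a Jordan canonical form, so e^{tA} = P · e^{tJ} · P⁻¹, and e^{tJ} can be computed block-by-block.

A has Jordan form
J =
  [4, 1, 0]
  [0, 4, 1]
  [0, 0, 4]
(up to reordering of blocks).

Per-block formulas:
  For a 3×3 Jordan block J_3(4): exp(t · J_3(4)) = e^(4t)·(I + t·N + (t^2/2)·N^2), where N is the 3×3 nilpotent shift.

After assembling e^{tJ} and conjugating by P, we get:

e^{tA} =
  [exp(4*t), t^2*exp(4*t)/2 - 6*t*exp(4*t), t^2*exp(4*t) - 13*t*exp(4*t)]
  [0, 2*t*exp(4*t) + exp(4*t), 4*t*exp(4*t)]
  [0, -t*exp(4*t), -2*t*exp(4*t) + exp(4*t)]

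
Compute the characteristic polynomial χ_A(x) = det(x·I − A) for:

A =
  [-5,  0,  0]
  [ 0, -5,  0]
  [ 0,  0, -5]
x^3 + 15*x^2 + 75*x + 125

Expanding det(x·I − A) (e.g. by cofactor expansion or by noting that A is similar to its Jordan form J, which has the same characteristic polynomial as A) gives
  χ_A(x) = x^3 + 15*x^2 + 75*x + 125
which factors as (x + 5)^3. The eigenvalues (with algebraic multiplicities) are λ = -5 with multiplicity 3.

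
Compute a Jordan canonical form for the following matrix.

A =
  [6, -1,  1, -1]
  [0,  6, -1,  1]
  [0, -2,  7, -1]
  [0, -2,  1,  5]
J_3(6) ⊕ J_1(6)

The characteristic polynomial is
  det(x·I − A) = x^4 - 24*x^3 + 216*x^2 - 864*x + 1296 = (x - 6)^4

Eigenvalues and multiplicities (the geometric multiplicity of λ is n − rank(A − λI), which equals the number of Jordan blocks for λ):
  λ = 6: algebraic multiplicity = 4, geometric multiplicity = 2

Determining the block sizes for each eigenvalue:
  λ = 6: with am = 4 and gm = 2, the partition is not yet determined (e.g. several partitions of 4 into 2 parts exist). Let N = A − (6)·I. Computing rank(N^1) = 2, rank(N^2) = 1, rank(N^3) = 0; the number of blocks of size ≥ j is rank(N^{j−1}) − rank(N^j), giving [2, 1, 1]. So we have 1 block(s) of size 3, 1 block(s) of size 1 → block sizes [3, 1]

Assembling the blocks gives a Jordan form
J =
  [6, 1, 0, 0]
  [0, 6, 1, 0]
  [0, 0, 6, 0]
  [0, 0, 0, 6]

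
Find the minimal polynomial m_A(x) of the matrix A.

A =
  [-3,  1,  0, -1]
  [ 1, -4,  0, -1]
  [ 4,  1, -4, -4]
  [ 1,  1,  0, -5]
x^3 + 12*x^2 + 48*x + 64

The characteristic polynomial is χ_A(x) = (x + 4)^4, so the eigenvalues are known. The minimal polynomial is
  m_A(x) = Π_λ (x − λ)^{k_λ}
where k_λ is the size of the *largest* Jordan block for λ (equivalently, the smallest k with (A − λI)^k v = 0 for every generalised eigenvector v of λ).

  λ = -4: largest Jordan block has size 3, contributing (x + 4)^3

So m_A(x) = (x + 4)^3 = x^3 + 12*x^2 + 48*x + 64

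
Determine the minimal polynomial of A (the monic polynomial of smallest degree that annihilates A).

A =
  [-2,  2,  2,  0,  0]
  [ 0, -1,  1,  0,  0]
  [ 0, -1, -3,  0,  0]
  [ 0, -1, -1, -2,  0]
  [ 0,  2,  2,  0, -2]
x^2 + 4*x + 4

The characteristic polynomial is χ_A(x) = (x + 2)^5, so the eigenvalues are known. The minimal polynomial is
  m_A(x) = Π_λ (x − λ)^{k_λ}
where k_λ is the size of the *largest* Jordan block for λ (equivalently, the smallest k with (A − λI)^k v = 0 for every generalised eigenvector v of λ).

  λ = -2: largest Jordan block has size 2, contributing (x + 2)^2

So m_A(x) = (x + 2)^2 = x^2 + 4*x + 4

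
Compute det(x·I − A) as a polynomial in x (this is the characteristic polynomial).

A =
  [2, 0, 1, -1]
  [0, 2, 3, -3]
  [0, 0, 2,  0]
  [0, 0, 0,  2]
x^4 - 8*x^3 + 24*x^2 - 32*x + 16

Expanding det(x·I − A) (e.g. by cofactor expansion or by noting that A is similar to its Jordan form J, which has the same characteristic polynomial as A) gives
  χ_A(x) = x^4 - 8*x^3 + 24*x^2 - 32*x + 16
which factors as (x - 2)^4. The eigenvalues (with algebraic multiplicities) are λ = 2 with multiplicity 4.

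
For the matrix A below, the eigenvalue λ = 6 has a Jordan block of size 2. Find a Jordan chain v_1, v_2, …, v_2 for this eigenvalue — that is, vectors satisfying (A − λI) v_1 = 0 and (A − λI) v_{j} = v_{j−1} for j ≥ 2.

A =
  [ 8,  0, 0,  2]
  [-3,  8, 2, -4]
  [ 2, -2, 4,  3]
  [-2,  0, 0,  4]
A Jordan chain for λ = 6 of length 2:
v_1 = (2, -3, 2, -2)ᵀ
v_2 = (1, 0, 0, 0)ᵀ

Let N = A − (6)·I. We want v_2 with N^2 v_2 = 0 but N^1 v_2 ≠ 0; then v_{j-1} := N · v_j for j = 2, …, 2.

Pick v_2 = (1, 0, 0, 0)ᵀ.
Then v_1 = N · v_2 = (2, -3, 2, -2)ᵀ.

Sanity check: (A − (6)·I) v_1 = (0, 0, 0, 0)ᵀ = 0. ✓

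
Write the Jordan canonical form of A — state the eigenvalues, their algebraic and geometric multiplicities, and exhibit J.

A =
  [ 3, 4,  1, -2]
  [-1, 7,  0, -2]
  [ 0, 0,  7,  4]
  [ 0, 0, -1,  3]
J_3(5) ⊕ J_1(5)

The characteristic polynomial is
  det(x·I − A) = x^4 - 20*x^3 + 150*x^2 - 500*x + 625 = (x - 5)^4

Eigenvalues and multiplicities (the geometric multiplicity of λ is n − rank(A − λI), which equals the number of Jordan blocks for λ):
  λ = 5: algebraic multiplicity = 4, geometric multiplicity = 2

Determining the block sizes for each eigenvalue:
  λ = 5: with am = 4 and gm = 2, the partition is not yet determined (e.g. several partitions of 4 into 2 parts exist). Let N = A − (5)·I. Computing rank(N^1) = 2, rank(N^2) = 1, rank(N^3) = 0; the number of blocks of size ≥ j is rank(N^{j−1}) − rank(N^j), giving [2, 1, 1]. So we have 1 block(s) of size 3, 1 block(s) of size 1 → block sizes [3, 1]

Assembling the blocks gives a Jordan form
J =
  [5, 1, 0, 0]
  [0, 5, 1, 0]
  [0, 0, 5, 0]
  [0, 0, 0, 5]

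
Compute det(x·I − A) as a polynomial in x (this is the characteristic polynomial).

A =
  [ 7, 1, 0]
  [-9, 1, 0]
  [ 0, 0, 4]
x^3 - 12*x^2 + 48*x - 64

Expanding det(x·I − A) (e.g. by cofactor expansion or by noting that A is similar to its Jordan form J, which has the same characteristic polynomial as A) gives
  χ_A(x) = x^3 - 12*x^2 + 48*x - 64
which factors as (x - 4)^3. The eigenvalues (with algebraic multiplicities) are λ = 4 with multiplicity 3.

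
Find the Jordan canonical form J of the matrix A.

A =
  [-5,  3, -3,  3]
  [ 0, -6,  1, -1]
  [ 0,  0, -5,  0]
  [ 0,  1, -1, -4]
J_2(-5) ⊕ J_1(-5) ⊕ J_1(-5)

The characteristic polynomial is
  det(x·I − A) = x^4 + 20*x^3 + 150*x^2 + 500*x + 625 = (x + 5)^4

Eigenvalues and multiplicities (the geometric multiplicity of λ is n − rank(A − λI), which equals the number of Jordan blocks for λ):
  λ = -5: algebraic multiplicity = 4, geometric multiplicity = 3

Determining the block sizes for each eigenvalue:
  λ = -5: 3 blocks summing to 4 forces exactly one block of size 2 and the rest size 1 → block sizes [2, 1, 1]

Assembling the blocks gives a Jordan form
J =
  [-5,  1,  0,  0]
  [ 0, -5,  0,  0]
  [ 0,  0, -5,  0]
  [ 0,  0,  0, -5]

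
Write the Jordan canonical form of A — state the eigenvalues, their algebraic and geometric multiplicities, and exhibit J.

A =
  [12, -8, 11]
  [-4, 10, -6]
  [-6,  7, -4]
J_3(6)

The characteristic polynomial is
  det(x·I − A) = x^3 - 18*x^2 + 108*x - 216 = (x - 6)^3

Eigenvalues and multiplicities (the geometric multiplicity of λ is n − rank(A − λI), which equals the number of Jordan blocks for λ):
  λ = 6: algebraic multiplicity = 3, geometric multiplicity = 1

Determining the block sizes for each eigenvalue:
  λ = 6: one block (gm = 1), so the single block has size am = 3 → block sizes [3]

Assembling the blocks gives a Jordan form
J =
  [6, 1, 0]
  [0, 6, 1]
  [0, 0, 6]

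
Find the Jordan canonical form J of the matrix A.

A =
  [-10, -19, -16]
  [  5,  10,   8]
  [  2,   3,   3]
J_3(1)

The characteristic polynomial is
  det(x·I − A) = x^3 - 3*x^2 + 3*x - 1 = (x - 1)^3

Eigenvalues and multiplicities (the geometric multiplicity of λ is n − rank(A − λI), which equals the number of Jordan blocks for λ):
  λ = 1: algebraic multiplicity = 3, geometric multiplicity = 1

Determining the block sizes for each eigenvalue:
  λ = 1: one block (gm = 1), so the single block has size am = 3 → block sizes [3]

Assembling the blocks gives a Jordan form
J =
  [1, 1, 0]
  [0, 1, 1]
  [0, 0, 1]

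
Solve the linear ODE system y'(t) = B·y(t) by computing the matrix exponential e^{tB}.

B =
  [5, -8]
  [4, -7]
e^{tB} =
  [2*exp(t) - exp(-3*t), -2*exp(t) + 2*exp(-3*t)]
  [exp(t) - exp(-3*t), -exp(t) + 2*exp(-3*t)]

Strategy: write B = P · J · P⁻¹ where J is a Jordan canonical form, so e^{tB} = P · e^{tJ} · P⁻¹, and e^{tJ} can be computed block-by-block.

B has Jordan form
J =
  [-3, 0]
  [ 0, 1]
(up to reordering of blocks).

Per-block formulas:
  For a 1×1 block at λ = -3: exp(t · [-3]) = [e^(-3t)].
  For a 1×1 block at λ = 1: exp(t · [1]) = [e^(1t)].

After assembling e^{tJ} and conjugating by P, we get:

e^{tB} =
  [2*exp(t) - exp(-3*t), -2*exp(t) + 2*exp(-3*t)]
  [exp(t) - exp(-3*t), -exp(t) + 2*exp(-3*t)]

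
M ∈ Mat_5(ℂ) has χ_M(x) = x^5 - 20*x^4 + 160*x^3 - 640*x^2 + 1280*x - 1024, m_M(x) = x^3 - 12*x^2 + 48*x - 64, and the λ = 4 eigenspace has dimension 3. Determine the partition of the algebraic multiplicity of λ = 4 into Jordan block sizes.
Block sizes for λ = 4: [3, 1, 1]

Step 1 — from the characteristic polynomial, algebraic multiplicity of λ = 4 is 5. From dim ker(M − (4)·I) = 3, there are exactly 3 Jordan blocks for λ = 4.
Step 2 — from the minimal polynomial, the factor (x − 4)^3 tells us the largest block for λ = 4 has size 3.
Step 3 — with total size 5, 3 blocks, and largest block 3, the block sizes (in nonincreasing order) are [3, 1, 1].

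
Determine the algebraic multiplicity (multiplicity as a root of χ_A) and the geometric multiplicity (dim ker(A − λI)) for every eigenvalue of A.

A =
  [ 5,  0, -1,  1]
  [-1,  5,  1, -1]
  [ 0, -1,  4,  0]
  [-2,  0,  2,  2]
λ = 4: alg = 4, geom = 2

Step 1 — factor the characteristic polynomial to read off the algebraic multiplicities:
  χ_A(x) = (x - 4)^4

Step 2 — compute geometric multiplicities via the rank-nullity identity g(λ) = n − rank(A − λI):
  rank(A − (4)·I) = 2, so dim ker(A − (4)·I) = n − 2 = 2

Summary:
  λ = 4: algebraic multiplicity = 4, geometric multiplicity = 2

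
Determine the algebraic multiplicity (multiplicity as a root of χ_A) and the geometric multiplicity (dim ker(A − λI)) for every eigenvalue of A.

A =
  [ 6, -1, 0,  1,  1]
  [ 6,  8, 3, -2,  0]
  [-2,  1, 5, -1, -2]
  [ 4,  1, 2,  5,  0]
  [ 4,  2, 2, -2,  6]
λ = 6: alg = 5, geom = 2

Step 1 — factor the characteristic polynomial to read off the algebraic multiplicities:
  χ_A(x) = (x - 6)^5

Step 2 — compute geometric multiplicities via the rank-nullity identity g(λ) = n − rank(A − λI):
  rank(A − (6)·I) = 3, so dim ker(A − (6)·I) = n − 3 = 2

Summary:
  λ = 6: algebraic multiplicity = 5, geometric multiplicity = 2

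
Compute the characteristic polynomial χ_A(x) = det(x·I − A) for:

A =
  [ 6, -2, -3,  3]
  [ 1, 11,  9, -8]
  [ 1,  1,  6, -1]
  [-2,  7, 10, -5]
x^4 - 18*x^3 + 121*x^2 - 360*x + 400

Expanding det(x·I − A) (e.g. by cofactor expansion or by noting that A is similar to its Jordan form J, which has the same characteristic polynomial as A) gives
  χ_A(x) = x^4 - 18*x^3 + 121*x^2 - 360*x + 400
which factors as (x - 5)^2*(x - 4)^2. The eigenvalues (with algebraic multiplicities) are λ = 4 with multiplicity 2, λ = 5 with multiplicity 2.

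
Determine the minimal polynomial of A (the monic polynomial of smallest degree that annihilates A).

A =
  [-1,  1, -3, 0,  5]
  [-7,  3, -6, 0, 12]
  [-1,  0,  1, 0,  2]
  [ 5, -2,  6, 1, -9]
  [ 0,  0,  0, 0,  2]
x^4 - 5*x^3 + 9*x^2 - 7*x + 2

The characteristic polynomial is χ_A(x) = (x - 2)*(x - 1)^4, so the eigenvalues are known. The minimal polynomial is
  m_A(x) = Π_λ (x − λ)^{k_λ}
where k_λ is the size of the *largest* Jordan block for λ (equivalently, the smallest k with (A − λI)^k v = 0 for every generalised eigenvector v of λ).

  λ = 1: largest Jordan block has size 3, contributing (x − 1)^3
  λ = 2: largest Jordan block has size 1, contributing (x − 2)

So m_A(x) = (x - 2)*(x - 1)^3 = x^4 - 5*x^3 + 9*x^2 - 7*x + 2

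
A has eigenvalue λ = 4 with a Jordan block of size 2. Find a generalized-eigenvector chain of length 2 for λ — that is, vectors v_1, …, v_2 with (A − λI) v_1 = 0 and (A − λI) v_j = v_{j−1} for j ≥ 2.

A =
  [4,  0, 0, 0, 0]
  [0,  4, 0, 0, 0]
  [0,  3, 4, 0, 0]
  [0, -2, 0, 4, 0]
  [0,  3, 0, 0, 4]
A Jordan chain for λ = 4 of length 2:
v_1 = (0, 0, 3, -2, 3)ᵀ
v_2 = (0, 1, 0, 0, 0)ᵀ

Let N = A − (4)·I. We want v_2 with N^2 v_2 = 0 but N^1 v_2 ≠ 0; then v_{j-1} := N · v_j for j = 2, …, 2.

Pick v_2 = (0, 1, 0, 0, 0)ᵀ.
Then v_1 = N · v_2 = (0, 0, 3, -2, 3)ᵀ.

Sanity check: (A − (4)·I) v_1 = (0, 0, 0, 0, 0)ᵀ = 0. ✓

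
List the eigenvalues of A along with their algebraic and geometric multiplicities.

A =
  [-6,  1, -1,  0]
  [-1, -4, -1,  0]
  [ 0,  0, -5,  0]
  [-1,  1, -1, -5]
λ = -5: alg = 4, geom = 3

Step 1 — factor the characteristic polynomial to read off the algebraic multiplicities:
  χ_A(x) = (x + 5)^4

Step 2 — compute geometric multiplicities via the rank-nullity identity g(λ) = n − rank(A − λI):
  rank(A − (-5)·I) = 1, so dim ker(A − (-5)·I) = n − 1 = 3

Summary:
  λ = -5: algebraic multiplicity = 4, geometric multiplicity = 3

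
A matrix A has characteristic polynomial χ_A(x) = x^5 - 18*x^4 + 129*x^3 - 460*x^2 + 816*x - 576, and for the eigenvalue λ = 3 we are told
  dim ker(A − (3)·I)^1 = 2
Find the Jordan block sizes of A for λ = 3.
Block sizes for λ = 3: [1, 1]

From the dimensions of kernels of powers, the number of Jordan blocks of size at least j is d_j − d_{j−1} where d_j = dim ker(N^j) (with d_0 = 0). Computing the differences gives [2].
The number of blocks of size exactly k is (#blocks of size ≥ k) − (#blocks of size ≥ k + 1), so the partition is: 2 block(s) of size 1.
In nonincreasing order the block sizes are [1, 1].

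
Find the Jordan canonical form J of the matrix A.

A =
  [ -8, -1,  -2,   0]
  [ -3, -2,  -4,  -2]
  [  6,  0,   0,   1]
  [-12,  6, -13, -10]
J_2(-5) ⊕ J_2(-5)

The characteristic polynomial is
  det(x·I − A) = x^4 + 20*x^3 + 150*x^2 + 500*x + 625 = (x + 5)^4

Eigenvalues and multiplicities (the geometric multiplicity of λ is n − rank(A − λI), which equals the number of Jordan blocks for λ):
  λ = -5: algebraic multiplicity = 4, geometric multiplicity = 2

Determining the block sizes for each eigenvalue:
  λ = -5: with am = 4 and gm = 2, the partition is not yet determined (e.g. several partitions of 4 into 2 parts exist). Let N = A − (-5)·I. Computing rank(N^1) = 2, rank(N^2) = 0; the number of blocks of size ≥ j is rank(N^{j−1}) − rank(N^j), giving [2, 2]. So we have 2 block(s) of size 2 → block sizes [2, 2]

Assembling the blocks gives a Jordan form
J =
  [-5,  1,  0,  0]
  [ 0, -5,  0,  0]
  [ 0,  0, -5,  1]
  [ 0,  0,  0, -5]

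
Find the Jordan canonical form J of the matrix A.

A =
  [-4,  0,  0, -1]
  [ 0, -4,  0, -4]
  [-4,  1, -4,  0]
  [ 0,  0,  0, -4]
J_2(-4) ⊕ J_2(-4)

The characteristic polynomial is
  det(x·I − A) = x^4 + 16*x^3 + 96*x^2 + 256*x + 256 = (x + 4)^4

Eigenvalues and multiplicities (the geometric multiplicity of λ is n − rank(A − λI), which equals the number of Jordan blocks for λ):
  λ = -4: algebraic multiplicity = 4, geometric multiplicity = 2

Determining the block sizes for each eigenvalue:
  λ = -4: with am = 4 and gm = 2, the partition is not yet determined (e.g. several partitions of 4 into 2 parts exist). Let N = A − (-4)·I. Computing rank(N^1) = 2, rank(N^2) = 0; the number of blocks of size ≥ j is rank(N^{j−1}) − rank(N^j), giving [2, 2]. So we have 2 block(s) of size 2 → block sizes [2, 2]

Assembling the blocks gives a Jordan form
J =
  [-4,  1,  0,  0]
  [ 0, -4,  0,  0]
  [ 0,  0, -4,  1]
  [ 0,  0,  0, -4]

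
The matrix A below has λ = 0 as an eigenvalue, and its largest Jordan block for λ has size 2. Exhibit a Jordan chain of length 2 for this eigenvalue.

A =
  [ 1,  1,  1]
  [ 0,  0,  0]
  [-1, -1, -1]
A Jordan chain for λ = 0 of length 2:
v_1 = (1, 0, -1)ᵀ
v_2 = (1, 0, 0)ᵀ

Let N = A − (0)·I. We want v_2 with N^2 v_2 = 0 but N^1 v_2 ≠ 0; then v_{j-1} := N · v_j for j = 2, …, 2.

Pick v_2 = (1, 0, 0)ᵀ.
Then v_1 = N · v_2 = (1, 0, -1)ᵀ.

Sanity check: (A − (0)·I) v_1 = (0, 0, 0)ᵀ = 0. ✓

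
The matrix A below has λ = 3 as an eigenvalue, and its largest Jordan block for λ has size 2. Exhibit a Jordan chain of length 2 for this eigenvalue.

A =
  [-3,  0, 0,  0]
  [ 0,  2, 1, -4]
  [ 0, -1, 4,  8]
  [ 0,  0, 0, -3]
A Jordan chain for λ = 3 of length 2:
v_1 = (0, -1, -1, 0)ᵀ
v_2 = (0, 1, 0, 0)ᵀ

Let N = A − (3)·I. We want v_2 with N^2 v_2 = 0 but N^1 v_2 ≠ 0; then v_{j-1} := N · v_j for j = 2, …, 2.

Pick v_2 = (0, 1, 0, 0)ᵀ.
Then v_1 = N · v_2 = (0, -1, -1, 0)ᵀ.

Sanity check: (A − (3)·I) v_1 = (0, 0, 0, 0)ᵀ = 0. ✓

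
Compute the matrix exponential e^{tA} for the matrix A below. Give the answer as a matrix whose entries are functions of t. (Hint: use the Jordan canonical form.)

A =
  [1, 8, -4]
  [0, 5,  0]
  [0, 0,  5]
e^{tA} =
  [exp(t), 2*exp(5*t) - 2*exp(t), -exp(5*t) + exp(t)]
  [0, exp(5*t), 0]
  [0, 0, exp(5*t)]

Strategy: write A = P · J · P⁻¹ where J is a Jordan canonical form, so e^{tA} = P · e^{tJ} · P⁻¹, and e^{tJ} can be computed block-by-block.

A has Jordan form
J =
  [1, 0, 0]
  [0, 5, 0]
  [0, 0, 5]
(up to reordering of blocks).

Per-block formulas:
  For a 1×1 block at λ = 1: exp(t · [1]) = [e^(1t)].
  For a 1×1 block at λ = 5: exp(t · [5]) = [e^(5t)].

After assembling e^{tJ} and conjugating by P, we get:

e^{tA} =
  [exp(t), 2*exp(5*t) - 2*exp(t), -exp(5*t) + exp(t)]
  [0, exp(5*t), 0]
  [0, 0, exp(5*t)]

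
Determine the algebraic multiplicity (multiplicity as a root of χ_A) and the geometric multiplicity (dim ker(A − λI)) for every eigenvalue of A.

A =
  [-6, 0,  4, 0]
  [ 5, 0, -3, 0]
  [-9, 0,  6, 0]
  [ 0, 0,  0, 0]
λ = 0: alg = 4, geom = 2

Step 1 — factor the characteristic polynomial to read off the algebraic multiplicities:
  χ_A(x) = x^4

Step 2 — compute geometric multiplicities via the rank-nullity identity g(λ) = n − rank(A − λI):
  rank(A − (0)·I) = 2, so dim ker(A − (0)·I) = n − 2 = 2

Summary:
  λ = 0: algebraic multiplicity = 4, geometric multiplicity = 2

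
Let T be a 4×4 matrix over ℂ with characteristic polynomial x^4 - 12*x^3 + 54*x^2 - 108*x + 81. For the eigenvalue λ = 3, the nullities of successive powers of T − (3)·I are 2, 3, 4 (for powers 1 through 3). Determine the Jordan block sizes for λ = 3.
Block sizes for λ = 3: [3, 1]

From the dimensions of kernels of powers, the number of Jordan blocks of size at least j is d_j − d_{j−1} where d_j = dim ker(N^j) (with d_0 = 0). Computing the differences gives [2, 1, 1].
The number of blocks of size exactly k is (#blocks of size ≥ k) − (#blocks of size ≥ k + 1), so the partition is: 1 block(s) of size 1, 1 block(s) of size 3.
In nonincreasing order the block sizes are [3, 1].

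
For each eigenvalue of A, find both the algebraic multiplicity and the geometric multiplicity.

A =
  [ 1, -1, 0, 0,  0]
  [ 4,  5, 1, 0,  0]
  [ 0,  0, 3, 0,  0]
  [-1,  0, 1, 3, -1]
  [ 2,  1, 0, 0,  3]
λ = 3: alg = 5, geom = 2

Step 1 — factor the characteristic polynomial to read off the algebraic multiplicities:
  χ_A(x) = (x - 3)^5

Step 2 — compute geometric multiplicities via the rank-nullity identity g(λ) = n − rank(A − λI):
  rank(A − (3)·I) = 3, so dim ker(A − (3)·I) = n − 3 = 2

Summary:
  λ = 3: algebraic multiplicity = 5, geometric multiplicity = 2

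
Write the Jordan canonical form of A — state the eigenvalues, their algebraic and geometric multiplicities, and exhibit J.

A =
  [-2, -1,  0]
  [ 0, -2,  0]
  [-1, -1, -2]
J_3(-2)

The characteristic polynomial is
  det(x·I − A) = x^3 + 6*x^2 + 12*x + 8 = (x + 2)^3

Eigenvalues and multiplicities (the geometric multiplicity of λ is n − rank(A − λI), which equals the number of Jordan blocks for λ):
  λ = -2: algebraic multiplicity = 3, geometric multiplicity = 1

Determining the block sizes for each eigenvalue:
  λ = -2: one block (gm = 1), so the single block has size am = 3 → block sizes [3]

Assembling the blocks gives a Jordan form
J =
  [-2,  1,  0]
  [ 0, -2,  1]
  [ 0,  0, -2]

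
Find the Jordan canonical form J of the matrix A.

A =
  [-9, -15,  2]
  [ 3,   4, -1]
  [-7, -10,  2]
J_3(-1)

The characteristic polynomial is
  det(x·I − A) = x^3 + 3*x^2 + 3*x + 1 = (x + 1)^3

Eigenvalues and multiplicities (the geometric multiplicity of λ is n − rank(A − λI), which equals the number of Jordan blocks for λ):
  λ = -1: algebraic multiplicity = 3, geometric multiplicity = 1

Determining the block sizes for each eigenvalue:
  λ = -1: one block (gm = 1), so the single block has size am = 3 → block sizes [3]

Assembling the blocks gives a Jordan form
J =
  [-1,  1,  0]
  [ 0, -1,  1]
  [ 0,  0, -1]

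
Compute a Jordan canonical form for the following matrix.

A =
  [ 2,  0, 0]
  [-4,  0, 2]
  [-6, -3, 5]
J_1(2) ⊕ J_1(2) ⊕ J_1(3)

The characteristic polynomial is
  det(x·I − A) = x^3 - 7*x^2 + 16*x - 12 = (x - 3)*(x - 2)^2

Eigenvalues and multiplicities (the geometric multiplicity of λ is n − rank(A − λI), which equals the number of Jordan blocks for λ):
  λ = 2: algebraic multiplicity = 2, geometric multiplicity = 2
  λ = 3: algebraic multiplicity = 1, geometric multiplicity = 1

Determining the block sizes for each eigenvalue:
  λ = 2: gm = am = 2, so every block has size 1 → block sizes [1, 1]
  λ = 3: one block (gm = 1), so the single block has size am = 1 → block sizes [1]

Assembling the blocks gives a Jordan form
J =
  [2, 0, 0]
  [0, 2, 0]
  [0, 0, 3]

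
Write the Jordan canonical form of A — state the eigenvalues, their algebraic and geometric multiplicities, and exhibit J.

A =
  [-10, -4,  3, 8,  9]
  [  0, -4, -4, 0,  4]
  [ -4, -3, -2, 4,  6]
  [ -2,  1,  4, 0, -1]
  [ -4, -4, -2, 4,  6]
J_3(-2) ⊕ J_2(-2)

The characteristic polynomial is
  det(x·I − A) = x^5 + 10*x^4 + 40*x^3 + 80*x^2 + 80*x + 32 = (x + 2)^5

Eigenvalues and multiplicities (the geometric multiplicity of λ is n − rank(A − λI), which equals the number of Jordan blocks for λ):
  λ = -2: algebraic multiplicity = 5, geometric multiplicity = 2

Determining the block sizes for each eigenvalue:
  λ = -2: with am = 5 and gm = 2, the partition is not yet determined (e.g. several partitions of 5 into 2 parts exist). Let N = A − (-2)·I. Computing rank(N^1) = 3, rank(N^2) = 1, rank(N^3) = 0; the number of blocks of size ≥ j is rank(N^{j−1}) − rank(N^j), giving [2, 2, 1]. So we have 1 block(s) of size 3, 1 block(s) of size 2 → block sizes [3, 2]

Assembling the blocks gives a Jordan form
J =
  [-2,  1,  0,  0,  0]
  [ 0, -2,  1,  0,  0]
  [ 0,  0, -2,  0,  0]
  [ 0,  0,  0, -2,  1]
  [ 0,  0,  0,  0, -2]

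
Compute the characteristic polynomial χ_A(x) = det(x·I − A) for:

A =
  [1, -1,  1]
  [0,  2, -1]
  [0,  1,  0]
x^3 - 3*x^2 + 3*x - 1

Expanding det(x·I − A) (e.g. by cofactor expansion or by noting that A is similar to its Jordan form J, which has the same characteristic polynomial as A) gives
  χ_A(x) = x^3 - 3*x^2 + 3*x - 1
which factors as (x - 1)^3. The eigenvalues (with algebraic multiplicities) are λ = 1 with multiplicity 3.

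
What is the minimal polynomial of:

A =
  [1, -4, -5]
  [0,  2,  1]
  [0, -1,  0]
x^3 - 3*x^2 + 3*x - 1

The characteristic polynomial is χ_A(x) = (x - 1)^3, so the eigenvalues are known. The minimal polynomial is
  m_A(x) = Π_λ (x − λ)^{k_λ}
where k_λ is the size of the *largest* Jordan block for λ (equivalently, the smallest k with (A − λI)^k v = 0 for every generalised eigenvector v of λ).

  λ = 1: largest Jordan block has size 3, contributing (x − 1)^3

So m_A(x) = (x - 1)^3 = x^3 - 3*x^2 + 3*x - 1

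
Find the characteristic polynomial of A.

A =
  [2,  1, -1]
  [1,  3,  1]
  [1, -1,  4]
x^3 - 9*x^2 + 27*x - 27

Expanding det(x·I − A) (e.g. by cofactor expansion or by noting that A is similar to its Jordan form J, which has the same characteristic polynomial as A) gives
  χ_A(x) = x^3 - 9*x^2 + 27*x - 27
which factors as (x - 3)^3. The eigenvalues (with algebraic multiplicities) are λ = 3 with multiplicity 3.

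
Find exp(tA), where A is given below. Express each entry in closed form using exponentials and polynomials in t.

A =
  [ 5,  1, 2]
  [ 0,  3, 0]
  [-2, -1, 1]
e^{tA} =
  [2*t*exp(3*t) + exp(3*t), t*exp(3*t), 2*t*exp(3*t)]
  [0, exp(3*t), 0]
  [-2*t*exp(3*t), -t*exp(3*t), -2*t*exp(3*t) + exp(3*t)]

Strategy: write A = P · J · P⁻¹ where J is a Jordan canonical form, so e^{tA} = P · e^{tJ} · P⁻¹, and e^{tJ} can be computed block-by-block.

A has Jordan form
J =
  [3, 1, 0]
  [0, 3, 0]
  [0, 0, 3]
(up to reordering of blocks).

Per-block formulas:
  For a 1×1 block at λ = 3: exp(t · [3]) = [e^(3t)].
  For a 2×2 Jordan block J_2(3): exp(t · J_2(3)) = e^(3t)·(I + t·N), where N is the 2×2 nilpotent shift.

After assembling e^{tJ} and conjugating by P, we get:

e^{tA} =
  [2*t*exp(3*t) + exp(3*t), t*exp(3*t), 2*t*exp(3*t)]
  [0, exp(3*t), 0]
  [-2*t*exp(3*t), -t*exp(3*t), -2*t*exp(3*t) + exp(3*t)]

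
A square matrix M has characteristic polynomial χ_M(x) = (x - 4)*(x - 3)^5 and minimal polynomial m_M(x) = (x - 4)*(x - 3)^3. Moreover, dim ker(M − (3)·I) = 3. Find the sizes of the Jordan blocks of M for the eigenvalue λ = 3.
Block sizes for λ = 3: [3, 1, 1]

Step 1 — from the characteristic polynomial, algebraic multiplicity of λ = 3 is 5. From dim ker(M − (3)·I) = 3, there are exactly 3 Jordan blocks for λ = 3.
Step 2 — from the minimal polynomial, the factor (x − 3)^3 tells us the largest block for λ = 3 has size 3.
Step 3 — with total size 5, 3 blocks, and largest block 3, the block sizes (in nonincreasing order) are [3, 1, 1].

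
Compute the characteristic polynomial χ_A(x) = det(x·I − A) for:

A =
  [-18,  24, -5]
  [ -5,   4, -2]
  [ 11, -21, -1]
x^3 + 15*x^2 + 75*x + 125

Expanding det(x·I − A) (e.g. by cofactor expansion or by noting that A is similar to its Jordan form J, which has the same characteristic polynomial as A) gives
  χ_A(x) = x^3 + 15*x^2 + 75*x + 125
which factors as (x + 5)^3. The eigenvalues (with algebraic multiplicities) are λ = -5 with multiplicity 3.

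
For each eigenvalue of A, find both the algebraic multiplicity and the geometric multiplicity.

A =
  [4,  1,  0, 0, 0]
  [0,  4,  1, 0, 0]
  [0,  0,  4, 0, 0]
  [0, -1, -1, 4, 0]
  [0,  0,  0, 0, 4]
λ = 4: alg = 5, geom = 3

Step 1 — factor the characteristic polynomial to read off the algebraic multiplicities:
  χ_A(x) = (x - 4)^5

Step 2 — compute geometric multiplicities via the rank-nullity identity g(λ) = n − rank(A − λI):
  rank(A − (4)·I) = 2, so dim ker(A − (4)·I) = n − 2 = 3

Summary:
  λ = 4: algebraic multiplicity = 5, geometric multiplicity = 3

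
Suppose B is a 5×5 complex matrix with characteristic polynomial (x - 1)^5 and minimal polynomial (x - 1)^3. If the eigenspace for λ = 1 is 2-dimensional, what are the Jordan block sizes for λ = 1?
Block sizes for λ = 1: [3, 2]

Step 1 — from the characteristic polynomial, algebraic multiplicity of λ = 1 is 5. From dim ker(B − (1)·I) = 2, there are exactly 2 Jordan blocks for λ = 1.
Step 2 — from the minimal polynomial, the factor (x − 1)^3 tells us the largest block for λ = 1 has size 3.
Step 3 — with total size 5, 2 blocks, and largest block 3, the block sizes (in nonincreasing order) are [3, 2].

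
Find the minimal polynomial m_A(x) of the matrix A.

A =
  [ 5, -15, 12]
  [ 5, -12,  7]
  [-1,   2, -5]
x^3 + 12*x^2 + 48*x + 64

The characteristic polynomial is χ_A(x) = (x + 4)^3, so the eigenvalues are known. The minimal polynomial is
  m_A(x) = Π_λ (x − λ)^{k_λ}
where k_λ is the size of the *largest* Jordan block for λ (equivalently, the smallest k with (A − λI)^k v = 0 for every generalised eigenvector v of λ).

  λ = -4: largest Jordan block has size 3, contributing (x + 4)^3

So m_A(x) = (x + 4)^3 = x^3 + 12*x^2 + 48*x + 64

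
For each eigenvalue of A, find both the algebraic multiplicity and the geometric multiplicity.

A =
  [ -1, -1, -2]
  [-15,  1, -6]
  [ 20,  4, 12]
λ = 4: alg = 3, geom = 2

Step 1 — factor the characteristic polynomial to read off the algebraic multiplicities:
  χ_A(x) = (x - 4)^3

Step 2 — compute geometric multiplicities via the rank-nullity identity g(λ) = n − rank(A − λI):
  rank(A − (4)·I) = 1, so dim ker(A − (4)·I) = n − 1 = 2

Summary:
  λ = 4: algebraic multiplicity = 3, geometric multiplicity = 2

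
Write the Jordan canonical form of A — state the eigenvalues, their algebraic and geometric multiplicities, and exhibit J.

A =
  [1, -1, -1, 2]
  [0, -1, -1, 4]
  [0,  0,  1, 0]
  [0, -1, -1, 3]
J_3(1) ⊕ J_1(1)

The characteristic polynomial is
  det(x·I − A) = x^4 - 4*x^3 + 6*x^2 - 4*x + 1 = (x - 1)^4

Eigenvalues and multiplicities (the geometric multiplicity of λ is n − rank(A − λI), which equals the number of Jordan blocks for λ):
  λ = 1: algebraic multiplicity = 4, geometric multiplicity = 2

Determining the block sizes for each eigenvalue:
  λ = 1: with am = 4 and gm = 2, the partition is not yet determined (e.g. several partitions of 4 into 2 parts exist). Let N = A − (1)·I. Computing rank(N^1) = 2, rank(N^2) = 1, rank(N^3) = 0; the number of blocks of size ≥ j is rank(N^{j−1}) − rank(N^j), giving [2, 1, 1]. So we have 1 block(s) of size 3, 1 block(s) of size 1 → block sizes [3, 1]

Assembling the blocks gives a Jordan form
J =
  [1, 1, 0, 0]
  [0, 1, 1, 0]
  [0, 0, 1, 0]
  [0, 0, 0, 1]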